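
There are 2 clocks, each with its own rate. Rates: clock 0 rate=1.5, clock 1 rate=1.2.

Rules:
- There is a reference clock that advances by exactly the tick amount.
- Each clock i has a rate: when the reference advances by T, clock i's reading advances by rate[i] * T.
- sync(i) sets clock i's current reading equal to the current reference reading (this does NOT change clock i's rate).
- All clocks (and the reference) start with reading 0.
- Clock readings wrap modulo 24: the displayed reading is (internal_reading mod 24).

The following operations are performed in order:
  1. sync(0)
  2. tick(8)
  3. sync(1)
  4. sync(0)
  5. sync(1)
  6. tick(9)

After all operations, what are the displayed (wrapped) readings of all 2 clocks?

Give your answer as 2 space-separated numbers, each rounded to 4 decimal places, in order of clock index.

Answer: 21.5000 18.8000

Derivation:
After op 1 sync(0): ref=0.0000 raw=[0.0000 0.0000]
After op 2 tick(8): ref=8.0000 raw=[12.0000 9.6000]
After op 3 sync(1): ref=8.0000 raw=[12.0000 8.0000]
After op 4 sync(0): ref=8.0000 raw=[8.0000 8.0000]
After op 5 sync(1): ref=8.0000 raw=[8.0000 8.0000]
After op 6 tick(9): ref=17.0000 raw=[21.5000 18.8000]
Wrap final raw readings (mod 24): 21.5000 mod 24 = 21.5000; 18.8000 mod 24 = 18.8000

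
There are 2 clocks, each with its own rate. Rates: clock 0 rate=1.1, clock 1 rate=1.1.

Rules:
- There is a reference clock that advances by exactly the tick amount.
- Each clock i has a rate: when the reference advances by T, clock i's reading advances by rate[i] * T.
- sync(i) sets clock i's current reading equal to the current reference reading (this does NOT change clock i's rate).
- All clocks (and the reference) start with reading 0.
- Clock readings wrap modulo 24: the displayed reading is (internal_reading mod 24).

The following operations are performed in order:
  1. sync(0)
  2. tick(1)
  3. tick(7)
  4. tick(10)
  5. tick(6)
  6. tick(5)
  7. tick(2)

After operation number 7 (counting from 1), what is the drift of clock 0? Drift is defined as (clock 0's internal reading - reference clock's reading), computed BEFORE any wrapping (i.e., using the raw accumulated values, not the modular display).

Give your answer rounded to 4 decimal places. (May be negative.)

After op 1 sync(0): ref=0.0000 raw=[0.0000 0.0000]
After op 2 tick(1): ref=1.0000 raw=[1.1000 1.1000]
After op 3 tick(7): ref=8.0000 raw=[8.8000 8.8000]
After op 4 tick(10): ref=18.0000 raw=[19.8000 19.8000]
After op 5 tick(6): ref=24.0000 raw=[26.4000 26.4000]
After op 6 tick(5): ref=29.0000 raw=[31.9000 31.9000]
After op 7 tick(2): ref=31.0000 raw=[34.1000 34.1000]
Drift of clock 0 after op 7: 34.1000 - 31.0000 = 3.1000

Answer: 3.1000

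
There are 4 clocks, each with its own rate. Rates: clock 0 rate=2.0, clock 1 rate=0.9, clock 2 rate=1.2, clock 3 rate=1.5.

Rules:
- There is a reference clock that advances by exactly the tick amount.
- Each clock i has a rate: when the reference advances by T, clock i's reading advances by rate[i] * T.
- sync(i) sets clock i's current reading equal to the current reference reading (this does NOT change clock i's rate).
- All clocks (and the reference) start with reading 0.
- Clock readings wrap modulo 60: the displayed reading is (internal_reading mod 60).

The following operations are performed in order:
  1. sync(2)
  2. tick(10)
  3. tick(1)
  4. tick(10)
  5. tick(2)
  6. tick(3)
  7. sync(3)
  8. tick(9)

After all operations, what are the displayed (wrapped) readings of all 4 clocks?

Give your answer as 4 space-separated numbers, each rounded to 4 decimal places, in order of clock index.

Answer: 10.0000 31.5000 42.0000 39.5000

Derivation:
After op 1 sync(2): ref=0.0000 raw=[0.0000 0.0000 0.0000 0.0000]
After op 2 tick(10): ref=10.0000 raw=[20.0000 9.0000 12.0000 15.0000]
After op 3 tick(1): ref=11.0000 raw=[22.0000 9.9000 13.2000 16.5000]
After op 4 tick(10): ref=21.0000 raw=[42.0000 18.9000 25.2000 31.5000]
After op 5 tick(2): ref=23.0000 raw=[46.0000 20.7000 27.6000 34.5000]
After op 6 tick(3): ref=26.0000 raw=[52.0000 23.4000 31.2000 39.0000]
After op 7 sync(3): ref=26.0000 raw=[52.0000 23.4000 31.2000 26.0000]
After op 8 tick(9): ref=35.0000 raw=[70.0000 31.5000 42.0000 39.5000]
Wrap final raw readings (mod 60): 70.0000 mod 60 = 10.0000; 31.5000 mod 60 = 31.5000; 42.0000 mod 60 = 42.0000; 39.5000 mod 60 = 39.5000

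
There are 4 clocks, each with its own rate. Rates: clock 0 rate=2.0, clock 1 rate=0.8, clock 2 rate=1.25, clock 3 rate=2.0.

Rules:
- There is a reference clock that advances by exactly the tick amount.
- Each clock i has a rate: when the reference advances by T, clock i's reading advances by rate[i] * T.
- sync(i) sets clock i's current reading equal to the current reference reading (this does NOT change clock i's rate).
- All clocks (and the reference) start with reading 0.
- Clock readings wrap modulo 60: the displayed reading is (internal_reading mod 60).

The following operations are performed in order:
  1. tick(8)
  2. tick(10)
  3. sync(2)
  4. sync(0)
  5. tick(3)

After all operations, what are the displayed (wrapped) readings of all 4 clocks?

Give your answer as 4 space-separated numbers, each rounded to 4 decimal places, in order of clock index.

After op 1 tick(8): ref=8.0000 raw=[16.0000 6.4000 10.0000 16.0000]
After op 2 tick(10): ref=18.0000 raw=[36.0000 14.4000 22.5000 36.0000]
After op 3 sync(2): ref=18.0000 raw=[36.0000 14.4000 18.0000 36.0000]
After op 4 sync(0): ref=18.0000 raw=[18.0000 14.4000 18.0000 36.0000]
After op 5 tick(3): ref=21.0000 raw=[24.0000 16.8000 21.7500 42.0000]
Wrap final raw readings (mod 60): 24.0000 mod 60 = 24.0000; 16.8000 mod 60 = 16.8000; 21.7500 mod 60 = 21.7500; 42.0000 mod 60 = 42.0000

Answer: 24.0000 16.8000 21.7500 42.0000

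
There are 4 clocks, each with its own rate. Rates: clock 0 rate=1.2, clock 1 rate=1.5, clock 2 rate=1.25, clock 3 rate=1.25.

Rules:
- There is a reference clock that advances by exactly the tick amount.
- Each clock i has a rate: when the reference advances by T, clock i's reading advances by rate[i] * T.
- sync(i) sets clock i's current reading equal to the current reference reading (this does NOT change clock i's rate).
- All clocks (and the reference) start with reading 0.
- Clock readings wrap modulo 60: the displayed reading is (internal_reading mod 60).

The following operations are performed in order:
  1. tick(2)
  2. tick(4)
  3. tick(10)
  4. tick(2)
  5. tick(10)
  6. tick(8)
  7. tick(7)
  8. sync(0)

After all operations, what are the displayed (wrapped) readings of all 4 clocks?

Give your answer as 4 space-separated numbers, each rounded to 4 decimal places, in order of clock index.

After op 1 tick(2): ref=2.0000 raw=[2.4000 3.0000 2.5000 2.5000]
After op 2 tick(4): ref=6.0000 raw=[7.2000 9.0000 7.5000 7.5000]
After op 3 tick(10): ref=16.0000 raw=[19.2000 24.0000 20.0000 20.0000]
After op 4 tick(2): ref=18.0000 raw=[21.6000 27.0000 22.5000 22.5000]
After op 5 tick(10): ref=28.0000 raw=[33.6000 42.0000 35.0000 35.0000]
After op 6 tick(8): ref=36.0000 raw=[43.2000 54.0000 45.0000 45.0000]
After op 7 tick(7): ref=43.0000 raw=[51.6000 64.5000 53.7500 53.7500]
After op 8 sync(0): ref=43.0000 raw=[43.0000 64.5000 53.7500 53.7500]
Wrap final raw readings (mod 60): 43.0000 mod 60 = 43.0000; 64.5000 mod 60 = 4.5000; 53.7500 mod 60 = 53.7500; 53.7500 mod 60 = 53.7500

Answer: 43.0000 4.5000 53.7500 53.7500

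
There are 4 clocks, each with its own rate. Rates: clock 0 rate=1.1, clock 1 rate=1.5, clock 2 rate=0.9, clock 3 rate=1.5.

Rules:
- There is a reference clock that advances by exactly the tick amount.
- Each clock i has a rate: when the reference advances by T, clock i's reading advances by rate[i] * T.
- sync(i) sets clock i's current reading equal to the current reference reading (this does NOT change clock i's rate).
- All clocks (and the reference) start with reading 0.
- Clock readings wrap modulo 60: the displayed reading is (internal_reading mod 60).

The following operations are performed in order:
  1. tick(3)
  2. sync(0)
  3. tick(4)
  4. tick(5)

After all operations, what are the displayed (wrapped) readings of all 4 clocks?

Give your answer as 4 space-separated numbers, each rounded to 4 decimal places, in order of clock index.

After op 1 tick(3): ref=3.0000 raw=[3.3000 4.5000 2.7000 4.5000]
After op 2 sync(0): ref=3.0000 raw=[3.0000 4.5000 2.7000 4.5000]
After op 3 tick(4): ref=7.0000 raw=[7.4000 10.5000 6.3000 10.5000]
After op 4 tick(5): ref=12.0000 raw=[12.9000 18.0000 10.8000 18.0000]
Wrap final raw readings (mod 60): 12.9000 mod 60 = 12.9000; 18.0000 mod 60 = 18.0000; 10.8000 mod 60 = 10.8000; 18.0000 mod 60 = 18.0000

Answer: 12.9000 18.0000 10.8000 18.0000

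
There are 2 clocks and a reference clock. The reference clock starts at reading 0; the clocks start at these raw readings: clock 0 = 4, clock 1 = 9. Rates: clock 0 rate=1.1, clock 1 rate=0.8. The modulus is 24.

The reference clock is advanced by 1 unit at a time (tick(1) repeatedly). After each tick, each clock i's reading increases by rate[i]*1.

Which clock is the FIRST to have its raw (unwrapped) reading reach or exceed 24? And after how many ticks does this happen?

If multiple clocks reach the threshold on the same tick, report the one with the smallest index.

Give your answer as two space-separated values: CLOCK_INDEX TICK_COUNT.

Answer: 0 19

Derivation:
clock 0: start=4, rate=1.1, needs 24-4 = 20; ticks = ceil(20/1.1) = ceil(18.1818) = 19; reading at tick 19 = 4 + 1.1*19 = 24.9000
clock 1: start=9, rate=0.8, needs 24-9 = 15; ticks = ceil(15/0.8) = ceil(18.7500) = 19; reading at tick 19 = 9 + 0.8*19 = 24.2000
Minimum tick count = 19; winners = [0, 1]; smallest index = 0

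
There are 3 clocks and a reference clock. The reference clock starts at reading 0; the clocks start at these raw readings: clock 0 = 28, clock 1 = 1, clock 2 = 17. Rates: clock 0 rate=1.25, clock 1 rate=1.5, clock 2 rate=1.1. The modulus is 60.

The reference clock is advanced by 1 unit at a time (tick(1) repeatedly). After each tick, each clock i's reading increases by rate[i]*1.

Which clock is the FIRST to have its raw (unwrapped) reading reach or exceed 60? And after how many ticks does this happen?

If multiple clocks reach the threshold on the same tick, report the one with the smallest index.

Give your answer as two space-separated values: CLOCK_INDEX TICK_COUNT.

clock 0: start=28, rate=1.25, needs 60-28 = 32; ticks = ceil(32/1.25) = ceil(25.6000) = 26; reading at tick 26 = 28 + 1.25*26 = 60.5000
clock 1: start=1, rate=1.5, needs 60-1 = 59; ticks = ceil(59/1.5) = ceil(39.3333) = 40; reading at tick 40 = 1 + 1.5*40 = 61.0000
clock 2: start=17, rate=1.1, needs 60-17 = 43; ticks = ceil(43/1.1) = ceil(39.0909) = 40; reading at tick 40 = 17 + 1.1*40 = 61.0000
Minimum tick count = 26; winners = [0]; smallest index = 0

Answer: 0 26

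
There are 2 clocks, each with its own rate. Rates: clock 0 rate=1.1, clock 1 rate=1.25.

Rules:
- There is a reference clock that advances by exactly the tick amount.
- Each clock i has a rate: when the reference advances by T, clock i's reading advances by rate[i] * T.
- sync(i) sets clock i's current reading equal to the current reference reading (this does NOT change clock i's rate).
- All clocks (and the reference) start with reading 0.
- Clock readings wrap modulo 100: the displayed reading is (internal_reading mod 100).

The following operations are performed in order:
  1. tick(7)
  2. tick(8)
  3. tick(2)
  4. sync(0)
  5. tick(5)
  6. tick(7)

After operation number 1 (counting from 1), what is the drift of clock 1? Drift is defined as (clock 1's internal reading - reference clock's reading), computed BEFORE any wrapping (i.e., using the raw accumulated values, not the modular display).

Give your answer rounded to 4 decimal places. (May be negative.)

After op 1 tick(7): ref=7.0000 raw=[7.7000 8.7500]
Drift of clock 1 after op 1: 8.7500 - 7.0000 = 1.7500

Answer: 1.7500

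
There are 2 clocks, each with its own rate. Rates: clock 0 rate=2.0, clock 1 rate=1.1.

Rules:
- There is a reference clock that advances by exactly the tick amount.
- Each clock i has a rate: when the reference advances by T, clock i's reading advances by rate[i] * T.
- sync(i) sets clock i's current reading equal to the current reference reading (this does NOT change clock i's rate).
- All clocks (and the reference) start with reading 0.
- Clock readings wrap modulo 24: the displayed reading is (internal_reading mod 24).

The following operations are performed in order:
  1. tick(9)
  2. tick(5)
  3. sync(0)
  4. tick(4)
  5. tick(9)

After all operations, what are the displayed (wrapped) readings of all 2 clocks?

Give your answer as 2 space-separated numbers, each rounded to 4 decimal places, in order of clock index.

Answer: 16.0000 5.7000

Derivation:
After op 1 tick(9): ref=9.0000 raw=[18.0000 9.9000]
After op 2 tick(5): ref=14.0000 raw=[28.0000 15.4000]
After op 3 sync(0): ref=14.0000 raw=[14.0000 15.4000]
After op 4 tick(4): ref=18.0000 raw=[22.0000 19.8000]
After op 5 tick(9): ref=27.0000 raw=[40.0000 29.7000]
Wrap final raw readings (mod 24): 40.0000 mod 24 = 16.0000; 29.7000 mod 24 = 5.7000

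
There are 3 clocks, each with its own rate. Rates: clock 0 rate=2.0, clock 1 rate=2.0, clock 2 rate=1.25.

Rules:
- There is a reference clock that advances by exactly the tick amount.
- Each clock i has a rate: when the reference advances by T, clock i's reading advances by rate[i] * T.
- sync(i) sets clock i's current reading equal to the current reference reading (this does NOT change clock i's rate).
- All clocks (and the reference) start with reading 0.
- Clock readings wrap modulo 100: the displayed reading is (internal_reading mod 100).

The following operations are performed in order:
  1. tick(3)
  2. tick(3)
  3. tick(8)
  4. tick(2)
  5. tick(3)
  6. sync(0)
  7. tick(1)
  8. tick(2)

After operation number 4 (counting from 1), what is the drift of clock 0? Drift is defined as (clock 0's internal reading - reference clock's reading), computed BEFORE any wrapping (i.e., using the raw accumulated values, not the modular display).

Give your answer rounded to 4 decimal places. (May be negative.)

After op 1 tick(3): ref=3.0000 raw=[6.0000 6.0000 3.7500]
After op 2 tick(3): ref=6.0000 raw=[12.0000 12.0000 7.5000]
After op 3 tick(8): ref=14.0000 raw=[28.0000 28.0000 17.5000]
After op 4 tick(2): ref=16.0000 raw=[32.0000 32.0000 20.0000]
Drift of clock 0 after op 4: 32.0000 - 16.0000 = 16.0000

Answer: 16.0000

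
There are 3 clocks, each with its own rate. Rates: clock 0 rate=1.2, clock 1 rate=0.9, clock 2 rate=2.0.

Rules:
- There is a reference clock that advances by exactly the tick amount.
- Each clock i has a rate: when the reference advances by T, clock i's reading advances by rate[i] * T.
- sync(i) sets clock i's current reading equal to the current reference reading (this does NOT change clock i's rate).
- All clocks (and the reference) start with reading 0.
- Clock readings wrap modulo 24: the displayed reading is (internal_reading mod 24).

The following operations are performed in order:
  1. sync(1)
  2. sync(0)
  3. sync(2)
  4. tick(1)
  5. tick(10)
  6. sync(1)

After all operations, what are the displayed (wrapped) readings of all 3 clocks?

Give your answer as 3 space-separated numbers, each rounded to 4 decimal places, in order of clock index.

After op 1 sync(1): ref=0.0000 raw=[0.0000 0.0000 0.0000]
After op 2 sync(0): ref=0.0000 raw=[0.0000 0.0000 0.0000]
After op 3 sync(2): ref=0.0000 raw=[0.0000 0.0000 0.0000]
After op 4 tick(1): ref=1.0000 raw=[1.2000 0.9000 2.0000]
After op 5 tick(10): ref=11.0000 raw=[13.2000 9.9000 22.0000]
After op 6 sync(1): ref=11.0000 raw=[13.2000 11.0000 22.0000]
Wrap final raw readings (mod 24): 13.2000 mod 24 = 13.2000; 11.0000 mod 24 = 11.0000; 22.0000 mod 24 = 22.0000

Answer: 13.2000 11.0000 22.0000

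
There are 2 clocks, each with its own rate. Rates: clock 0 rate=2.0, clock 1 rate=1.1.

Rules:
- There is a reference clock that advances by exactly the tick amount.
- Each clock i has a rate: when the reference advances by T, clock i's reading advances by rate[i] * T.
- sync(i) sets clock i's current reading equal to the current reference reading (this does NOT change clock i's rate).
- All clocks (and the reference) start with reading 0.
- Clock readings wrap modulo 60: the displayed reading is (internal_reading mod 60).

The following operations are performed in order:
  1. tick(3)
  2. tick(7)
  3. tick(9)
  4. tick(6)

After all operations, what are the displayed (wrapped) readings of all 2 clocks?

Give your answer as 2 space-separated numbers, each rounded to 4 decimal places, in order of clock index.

After op 1 tick(3): ref=3.0000 raw=[6.0000 3.3000]
After op 2 tick(7): ref=10.0000 raw=[20.0000 11.0000]
After op 3 tick(9): ref=19.0000 raw=[38.0000 20.9000]
After op 4 tick(6): ref=25.0000 raw=[50.0000 27.5000]
Wrap final raw readings (mod 60): 50.0000 mod 60 = 50.0000; 27.5000 mod 60 = 27.5000

Answer: 50.0000 27.5000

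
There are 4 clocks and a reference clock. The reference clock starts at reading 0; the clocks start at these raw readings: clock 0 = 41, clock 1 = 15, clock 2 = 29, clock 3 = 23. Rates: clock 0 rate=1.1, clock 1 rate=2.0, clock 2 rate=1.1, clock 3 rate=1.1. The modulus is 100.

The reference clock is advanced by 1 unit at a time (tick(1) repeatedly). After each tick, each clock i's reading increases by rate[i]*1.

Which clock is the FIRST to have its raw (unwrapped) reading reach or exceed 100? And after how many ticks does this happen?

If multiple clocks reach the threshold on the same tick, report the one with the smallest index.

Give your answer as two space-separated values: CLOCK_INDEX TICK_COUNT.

clock 0: start=41, rate=1.1, needs 100-41 = 59; ticks = ceil(59/1.1) = ceil(53.6364) = 54; reading at tick 54 = 41 + 1.1*54 = 100.4000
clock 1: start=15, rate=2.0, needs 100-15 = 85; ticks = ceil(85/2.0) = ceil(42.5000) = 43; reading at tick 43 = 15 + 2.0*43 = 101.0000
clock 2: start=29, rate=1.1, needs 100-29 = 71; ticks = ceil(71/1.1) = ceil(64.5455) = 65; reading at tick 65 = 29 + 1.1*65 = 100.5000
clock 3: start=23, rate=1.1, needs 100-23 = 77; ticks = ceil(77/1.1) = ceil(70.0000) = 70; reading at tick 70 = 23 + 1.1*70 = 100.0000
Minimum tick count = 43; winners = [1]; smallest index = 1

Answer: 1 43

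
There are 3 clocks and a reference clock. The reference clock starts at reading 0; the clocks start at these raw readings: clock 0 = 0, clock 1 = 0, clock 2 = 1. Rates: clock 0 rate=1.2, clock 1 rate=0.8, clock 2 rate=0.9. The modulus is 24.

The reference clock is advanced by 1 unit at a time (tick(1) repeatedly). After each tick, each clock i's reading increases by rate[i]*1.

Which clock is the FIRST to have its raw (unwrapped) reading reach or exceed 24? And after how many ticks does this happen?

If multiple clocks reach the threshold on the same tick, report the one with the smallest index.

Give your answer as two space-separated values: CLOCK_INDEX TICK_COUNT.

Answer: 0 20

Derivation:
clock 0: start=0, rate=1.2, needs 24-0 = 24; ticks = ceil(24/1.2) = ceil(20.0000) = 20; reading at tick 20 = 0 + 1.2*20 = 24.0000
clock 1: start=0, rate=0.8, needs 24-0 = 24; ticks = ceil(24/0.8) = ceil(30.0000) = 30; reading at tick 30 = 0 + 0.8*30 = 24.0000
clock 2: start=1, rate=0.9, needs 24-1 = 23; ticks = ceil(23/0.9) = ceil(25.5556) = 26; reading at tick 26 = 1 + 0.9*26 = 24.4000
Minimum tick count = 20; winners = [0]; smallest index = 0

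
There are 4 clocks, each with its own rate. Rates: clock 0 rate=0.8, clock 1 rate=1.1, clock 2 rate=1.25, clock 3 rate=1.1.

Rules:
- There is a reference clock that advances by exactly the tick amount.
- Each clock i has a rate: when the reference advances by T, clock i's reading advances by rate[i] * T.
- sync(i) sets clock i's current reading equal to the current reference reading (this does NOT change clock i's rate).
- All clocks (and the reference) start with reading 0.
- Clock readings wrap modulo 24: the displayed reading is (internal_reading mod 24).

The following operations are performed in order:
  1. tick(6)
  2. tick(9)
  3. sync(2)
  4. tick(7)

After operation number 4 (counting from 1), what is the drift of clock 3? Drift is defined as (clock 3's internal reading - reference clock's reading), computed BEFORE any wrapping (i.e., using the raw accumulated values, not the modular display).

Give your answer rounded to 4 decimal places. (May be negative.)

Answer: 2.2000

Derivation:
After op 1 tick(6): ref=6.0000 raw=[4.8000 6.6000 7.5000 6.6000]
After op 2 tick(9): ref=15.0000 raw=[12.0000 16.5000 18.7500 16.5000]
After op 3 sync(2): ref=15.0000 raw=[12.0000 16.5000 15.0000 16.5000]
After op 4 tick(7): ref=22.0000 raw=[17.6000 24.2000 23.7500 24.2000]
Drift of clock 3 after op 4: 24.2000 - 22.0000 = 2.2000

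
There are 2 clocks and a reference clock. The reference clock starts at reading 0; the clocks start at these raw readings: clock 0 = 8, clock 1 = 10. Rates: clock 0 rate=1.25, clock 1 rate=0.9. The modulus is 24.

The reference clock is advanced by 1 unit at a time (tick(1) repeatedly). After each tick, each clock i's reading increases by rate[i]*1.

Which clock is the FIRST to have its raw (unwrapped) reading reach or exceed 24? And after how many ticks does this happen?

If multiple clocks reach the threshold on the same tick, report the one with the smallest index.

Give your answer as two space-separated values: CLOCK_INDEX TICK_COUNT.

Answer: 0 13

Derivation:
clock 0: start=8, rate=1.25, needs 24-8 = 16; ticks = ceil(16/1.25) = ceil(12.8000) = 13; reading at tick 13 = 8 + 1.25*13 = 24.2500
clock 1: start=10, rate=0.9, needs 24-10 = 14; ticks = ceil(14/0.9) = ceil(15.5556) = 16; reading at tick 16 = 10 + 0.9*16 = 24.4000
Minimum tick count = 13; winners = [0]; smallest index = 0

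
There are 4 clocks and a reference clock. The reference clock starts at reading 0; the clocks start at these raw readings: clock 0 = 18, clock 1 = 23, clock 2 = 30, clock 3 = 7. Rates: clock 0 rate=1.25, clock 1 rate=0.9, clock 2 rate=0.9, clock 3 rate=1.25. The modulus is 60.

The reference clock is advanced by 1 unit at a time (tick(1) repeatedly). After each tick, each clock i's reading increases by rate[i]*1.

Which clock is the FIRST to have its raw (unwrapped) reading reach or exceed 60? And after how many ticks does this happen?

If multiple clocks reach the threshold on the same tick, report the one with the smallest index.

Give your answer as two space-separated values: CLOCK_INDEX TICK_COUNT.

Answer: 0 34

Derivation:
clock 0: start=18, rate=1.25, needs 60-18 = 42; ticks = ceil(42/1.25) = ceil(33.6000) = 34; reading at tick 34 = 18 + 1.25*34 = 60.5000
clock 1: start=23, rate=0.9, needs 60-23 = 37; ticks = ceil(37/0.9) = ceil(41.1111) = 42; reading at tick 42 = 23 + 0.9*42 = 60.8000
clock 2: start=30, rate=0.9, needs 60-30 = 30; ticks = ceil(30/0.9) = ceil(33.3333) = 34; reading at tick 34 = 30 + 0.9*34 = 60.6000
clock 3: start=7, rate=1.25, needs 60-7 = 53; ticks = ceil(53/1.25) = ceil(42.4000) = 43; reading at tick 43 = 7 + 1.25*43 = 60.7500
Minimum tick count = 34; winners = [0, 2]; smallest index = 0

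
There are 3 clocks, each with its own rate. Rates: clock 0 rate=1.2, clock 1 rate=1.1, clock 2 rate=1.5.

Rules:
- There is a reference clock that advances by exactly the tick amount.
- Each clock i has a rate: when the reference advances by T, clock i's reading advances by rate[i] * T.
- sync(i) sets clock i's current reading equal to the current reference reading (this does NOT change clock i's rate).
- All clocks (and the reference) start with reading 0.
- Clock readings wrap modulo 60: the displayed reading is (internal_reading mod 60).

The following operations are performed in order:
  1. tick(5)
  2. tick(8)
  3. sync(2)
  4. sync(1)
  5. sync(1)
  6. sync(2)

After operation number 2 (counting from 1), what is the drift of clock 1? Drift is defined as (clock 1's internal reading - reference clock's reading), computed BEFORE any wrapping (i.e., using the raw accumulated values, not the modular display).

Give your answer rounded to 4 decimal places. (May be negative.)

After op 1 tick(5): ref=5.0000 raw=[6.0000 5.5000 7.5000]
After op 2 tick(8): ref=13.0000 raw=[15.6000 14.3000 19.5000]
Drift of clock 1 after op 2: 14.3000 - 13.0000 = 1.3000

Answer: 1.3000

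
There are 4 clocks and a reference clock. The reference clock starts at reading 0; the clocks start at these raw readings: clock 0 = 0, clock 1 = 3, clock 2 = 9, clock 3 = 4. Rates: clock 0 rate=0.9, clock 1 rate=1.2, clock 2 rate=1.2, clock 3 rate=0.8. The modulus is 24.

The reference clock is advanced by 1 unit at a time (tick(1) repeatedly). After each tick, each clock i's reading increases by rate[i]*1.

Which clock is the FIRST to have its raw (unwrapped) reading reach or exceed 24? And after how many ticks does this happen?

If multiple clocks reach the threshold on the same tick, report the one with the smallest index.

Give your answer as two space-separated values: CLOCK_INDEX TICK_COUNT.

clock 0: start=0, rate=0.9, needs 24-0 = 24; ticks = ceil(24/0.9) = ceil(26.6667) = 27; reading at tick 27 = 0 + 0.9*27 = 24.3000
clock 1: start=3, rate=1.2, needs 24-3 = 21; ticks = ceil(21/1.2) = ceil(17.5000) = 18; reading at tick 18 = 3 + 1.2*18 = 24.6000
clock 2: start=9, rate=1.2, needs 24-9 = 15; ticks = ceil(15/1.2) = ceil(12.5000) = 13; reading at tick 13 = 9 + 1.2*13 = 24.6000
clock 3: start=4, rate=0.8, needs 24-4 = 20; ticks = ceil(20/0.8) = ceil(25.0000) = 25; reading at tick 25 = 4 + 0.8*25 = 24.0000
Minimum tick count = 13; winners = [2]; smallest index = 2

Answer: 2 13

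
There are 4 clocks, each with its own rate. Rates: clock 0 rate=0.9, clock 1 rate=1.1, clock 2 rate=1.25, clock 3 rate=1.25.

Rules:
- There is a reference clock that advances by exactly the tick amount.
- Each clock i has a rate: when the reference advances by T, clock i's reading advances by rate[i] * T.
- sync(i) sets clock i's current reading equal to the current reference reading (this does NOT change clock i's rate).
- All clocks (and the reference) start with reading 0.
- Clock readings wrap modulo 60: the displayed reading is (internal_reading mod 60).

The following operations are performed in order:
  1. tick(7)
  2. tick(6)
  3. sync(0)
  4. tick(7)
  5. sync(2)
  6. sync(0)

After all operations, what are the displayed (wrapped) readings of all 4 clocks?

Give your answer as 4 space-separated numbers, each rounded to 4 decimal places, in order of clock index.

After op 1 tick(7): ref=7.0000 raw=[6.3000 7.7000 8.7500 8.7500]
After op 2 tick(6): ref=13.0000 raw=[11.7000 14.3000 16.2500 16.2500]
After op 3 sync(0): ref=13.0000 raw=[13.0000 14.3000 16.2500 16.2500]
After op 4 tick(7): ref=20.0000 raw=[19.3000 22.0000 25.0000 25.0000]
After op 5 sync(2): ref=20.0000 raw=[19.3000 22.0000 20.0000 25.0000]
After op 6 sync(0): ref=20.0000 raw=[20.0000 22.0000 20.0000 25.0000]
Wrap final raw readings (mod 60): 20.0000 mod 60 = 20.0000; 22.0000 mod 60 = 22.0000; 20.0000 mod 60 = 20.0000; 25.0000 mod 60 = 25.0000

Answer: 20.0000 22.0000 20.0000 25.0000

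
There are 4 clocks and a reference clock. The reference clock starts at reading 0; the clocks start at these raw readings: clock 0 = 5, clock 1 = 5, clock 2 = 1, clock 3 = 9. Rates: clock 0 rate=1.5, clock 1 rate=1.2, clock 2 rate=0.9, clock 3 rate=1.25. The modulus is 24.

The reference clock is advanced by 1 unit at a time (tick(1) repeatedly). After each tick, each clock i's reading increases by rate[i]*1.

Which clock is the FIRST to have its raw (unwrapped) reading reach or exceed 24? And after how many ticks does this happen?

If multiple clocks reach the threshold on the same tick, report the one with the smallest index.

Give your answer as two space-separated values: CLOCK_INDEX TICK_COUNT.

Answer: 3 12

Derivation:
clock 0: start=5, rate=1.5, needs 24-5 = 19; ticks = ceil(19/1.5) = ceil(12.6667) = 13; reading at tick 13 = 5 + 1.5*13 = 24.5000
clock 1: start=5, rate=1.2, needs 24-5 = 19; ticks = ceil(19/1.2) = ceil(15.8333) = 16; reading at tick 16 = 5 + 1.2*16 = 24.2000
clock 2: start=1, rate=0.9, needs 24-1 = 23; ticks = ceil(23/0.9) = ceil(25.5556) = 26; reading at tick 26 = 1 + 0.9*26 = 24.4000
clock 3: start=9, rate=1.25, needs 24-9 = 15; ticks = ceil(15/1.25) = ceil(12.0000) = 12; reading at tick 12 = 9 + 1.25*12 = 24.0000
Minimum tick count = 12; winners = [3]; smallest index = 3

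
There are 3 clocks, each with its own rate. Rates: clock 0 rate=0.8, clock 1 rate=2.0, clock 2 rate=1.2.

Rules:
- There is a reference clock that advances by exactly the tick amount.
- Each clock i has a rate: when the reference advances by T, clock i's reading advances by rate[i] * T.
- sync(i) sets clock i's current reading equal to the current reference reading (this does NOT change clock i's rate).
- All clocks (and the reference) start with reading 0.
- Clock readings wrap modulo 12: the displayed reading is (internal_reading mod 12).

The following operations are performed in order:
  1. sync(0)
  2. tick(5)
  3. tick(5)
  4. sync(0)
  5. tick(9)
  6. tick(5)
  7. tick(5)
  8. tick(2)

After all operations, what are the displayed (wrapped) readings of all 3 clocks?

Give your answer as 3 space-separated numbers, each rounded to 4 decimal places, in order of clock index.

After op 1 sync(0): ref=0.0000 raw=[0.0000 0.0000 0.0000]
After op 2 tick(5): ref=5.0000 raw=[4.0000 10.0000 6.0000]
After op 3 tick(5): ref=10.0000 raw=[8.0000 20.0000 12.0000]
After op 4 sync(0): ref=10.0000 raw=[10.0000 20.0000 12.0000]
After op 5 tick(9): ref=19.0000 raw=[17.2000 38.0000 22.8000]
After op 6 tick(5): ref=24.0000 raw=[21.2000 48.0000 28.8000]
After op 7 tick(5): ref=29.0000 raw=[25.2000 58.0000 34.8000]
After op 8 tick(2): ref=31.0000 raw=[26.8000 62.0000 37.2000]
Wrap final raw readings (mod 12): 26.8000 mod 12 = 2.8000; 62.0000 mod 12 = 2.0000; 37.2000 mod 12 = 1.2000

Answer: 2.8000 2.0000 1.2000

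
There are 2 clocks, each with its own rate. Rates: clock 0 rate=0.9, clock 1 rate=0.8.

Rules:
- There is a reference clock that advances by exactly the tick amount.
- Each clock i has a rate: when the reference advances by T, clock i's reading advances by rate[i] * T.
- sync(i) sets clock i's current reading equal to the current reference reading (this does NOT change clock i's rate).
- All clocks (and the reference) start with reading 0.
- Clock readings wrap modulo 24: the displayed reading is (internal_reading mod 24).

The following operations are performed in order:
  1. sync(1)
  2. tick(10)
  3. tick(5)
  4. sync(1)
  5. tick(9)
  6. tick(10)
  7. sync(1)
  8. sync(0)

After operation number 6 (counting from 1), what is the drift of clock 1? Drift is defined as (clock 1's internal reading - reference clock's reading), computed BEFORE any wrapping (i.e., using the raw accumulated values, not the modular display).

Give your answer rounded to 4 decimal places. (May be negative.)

After op 1 sync(1): ref=0.0000 raw=[0.0000 0.0000]
After op 2 tick(10): ref=10.0000 raw=[9.0000 8.0000]
After op 3 tick(5): ref=15.0000 raw=[13.5000 12.0000]
After op 4 sync(1): ref=15.0000 raw=[13.5000 15.0000]
After op 5 tick(9): ref=24.0000 raw=[21.6000 22.2000]
After op 6 tick(10): ref=34.0000 raw=[30.6000 30.2000]
Drift of clock 1 after op 6: 30.2000 - 34.0000 = -3.8000

Answer: -3.8000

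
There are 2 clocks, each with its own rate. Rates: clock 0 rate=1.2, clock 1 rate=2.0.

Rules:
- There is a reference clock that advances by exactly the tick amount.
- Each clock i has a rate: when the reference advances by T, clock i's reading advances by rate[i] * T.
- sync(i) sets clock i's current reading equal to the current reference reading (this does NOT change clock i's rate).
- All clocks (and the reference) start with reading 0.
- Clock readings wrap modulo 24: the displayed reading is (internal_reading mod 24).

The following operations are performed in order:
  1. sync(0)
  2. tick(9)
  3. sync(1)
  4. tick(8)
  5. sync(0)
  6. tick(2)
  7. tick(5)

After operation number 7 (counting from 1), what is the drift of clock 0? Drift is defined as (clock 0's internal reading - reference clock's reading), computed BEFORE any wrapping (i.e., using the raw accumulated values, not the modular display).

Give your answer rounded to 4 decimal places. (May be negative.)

Answer: 1.4000

Derivation:
After op 1 sync(0): ref=0.0000 raw=[0.0000 0.0000]
After op 2 tick(9): ref=9.0000 raw=[10.8000 18.0000]
After op 3 sync(1): ref=9.0000 raw=[10.8000 9.0000]
After op 4 tick(8): ref=17.0000 raw=[20.4000 25.0000]
After op 5 sync(0): ref=17.0000 raw=[17.0000 25.0000]
After op 6 tick(2): ref=19.0000 raw=[19.4000 29.0000]
After op 7 tick(5): ref=24.0000 raw=[25.4000 39.0000]
Drift of clock 0 after op 7: 25.4000 - 24.0000 = 1.4000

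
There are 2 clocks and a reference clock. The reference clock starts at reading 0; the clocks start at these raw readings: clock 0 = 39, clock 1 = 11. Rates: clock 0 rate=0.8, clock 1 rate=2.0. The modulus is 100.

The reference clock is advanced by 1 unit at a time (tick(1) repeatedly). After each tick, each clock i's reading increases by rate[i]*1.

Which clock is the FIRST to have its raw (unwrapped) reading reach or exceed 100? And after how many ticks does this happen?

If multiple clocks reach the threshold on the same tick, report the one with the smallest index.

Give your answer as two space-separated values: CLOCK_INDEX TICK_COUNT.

clock 0: start=39, rate=0.8, needs 100-39 = 61; ticks = ceil(61/0.8) = ceil(76.2500) = 77; reading at tick 77 = 39 + 0.8*77 = 100.6000
clock 1: start=11, rate=2.0, needs 100-11 = 89; ticks = ceil(89/2.0) = ceil(44.5000) = 45; reading at tick 45 = 11 + 2.0*45 = 101.0000
Minimum tick count = 45; winners = [1]; smallest index = 1

Answer: 1 45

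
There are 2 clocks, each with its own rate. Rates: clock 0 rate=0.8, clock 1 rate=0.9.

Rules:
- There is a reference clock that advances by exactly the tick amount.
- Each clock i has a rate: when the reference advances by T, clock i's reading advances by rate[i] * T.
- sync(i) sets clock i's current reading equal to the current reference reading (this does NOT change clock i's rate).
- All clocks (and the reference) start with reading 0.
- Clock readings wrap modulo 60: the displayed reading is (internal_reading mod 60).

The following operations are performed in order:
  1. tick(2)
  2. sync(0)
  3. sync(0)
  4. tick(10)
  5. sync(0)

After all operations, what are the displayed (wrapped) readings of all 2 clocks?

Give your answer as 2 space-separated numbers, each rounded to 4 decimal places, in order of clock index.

After op 1 tick(2): ref=2.0000 raw=[1.6000 1.8000]
After op 2 sync(0): ref=2.0000 raw=[2.0000 1.8000]
After op 3 sync(0): ref=2.0000 raw=[2.0000 1.8000]
After op 4 tick(10): ref=12.0000 raw=[10.0000 10.8000]
After op 5 sync(0): ref=12.0000 raw=[12.0000 10.8000]
Wrap final raw readings (mod 60): 12.0000 mod 60 = 12.0000; 10.8000 mod 60 = 10.8000

Answer: 12.0000 10.8000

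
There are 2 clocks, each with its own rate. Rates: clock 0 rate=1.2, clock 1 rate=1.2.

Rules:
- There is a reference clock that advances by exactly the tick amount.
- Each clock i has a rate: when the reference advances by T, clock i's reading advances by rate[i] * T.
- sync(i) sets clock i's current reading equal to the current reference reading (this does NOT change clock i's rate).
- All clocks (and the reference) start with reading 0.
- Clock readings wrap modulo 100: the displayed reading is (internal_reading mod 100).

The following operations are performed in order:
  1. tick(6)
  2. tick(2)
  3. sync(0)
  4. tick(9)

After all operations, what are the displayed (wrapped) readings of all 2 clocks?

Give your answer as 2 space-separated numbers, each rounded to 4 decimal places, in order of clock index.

After op 1 tick(6): ref=6.0000 raw=[7.2000 7.2000]
After op 2 tick(2): ref=8.0000 raw=[9.6000 9.6000]
After op 3 sync(0): ref=8.0000 raw=[8.0000 9.6000]
After op 4 tick(9): ref=17.0000 raw=[18.8000 20.4000]
Wrap final raw readings (mod 100): 18.8000 mod 100 = 18.8000; 20.4000 mod 100 = 20.4000

Answer: 18.8000 20.4000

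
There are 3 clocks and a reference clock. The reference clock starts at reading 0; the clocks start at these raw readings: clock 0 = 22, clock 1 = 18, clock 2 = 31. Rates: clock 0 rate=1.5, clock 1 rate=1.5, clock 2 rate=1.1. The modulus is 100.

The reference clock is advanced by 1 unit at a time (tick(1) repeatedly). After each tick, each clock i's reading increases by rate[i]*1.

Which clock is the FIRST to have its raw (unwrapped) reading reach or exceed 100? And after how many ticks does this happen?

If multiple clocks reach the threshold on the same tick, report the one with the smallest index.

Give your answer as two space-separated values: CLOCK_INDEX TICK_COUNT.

Answer: 0 52

Derivation:
clock 0: start=22, rate=1.5, needs 100-22 = 78; ticks = ceil(78/1.5) = ceil(52.0000) = 52; reading at tick 52 = 22 + 1.5*52 = 100.0000
clock 1: start=18, rate=1.5, needs 100-18 = 82; ticks = ceil(82/1.5) = ceil(54.6667) = 55; reading at tick 55 = 18 + 1.5*55 = 100.5000
clock 2: start=31, rate=1.1, needs 100-31 = 69; ticks = ceil(69/1.1) = ceil(62.7273) = 63; reading at tick 63 = 31 + 1.1*63 = 100.3000
Minimum tick count = 52; winners = [0]; smallest index = 0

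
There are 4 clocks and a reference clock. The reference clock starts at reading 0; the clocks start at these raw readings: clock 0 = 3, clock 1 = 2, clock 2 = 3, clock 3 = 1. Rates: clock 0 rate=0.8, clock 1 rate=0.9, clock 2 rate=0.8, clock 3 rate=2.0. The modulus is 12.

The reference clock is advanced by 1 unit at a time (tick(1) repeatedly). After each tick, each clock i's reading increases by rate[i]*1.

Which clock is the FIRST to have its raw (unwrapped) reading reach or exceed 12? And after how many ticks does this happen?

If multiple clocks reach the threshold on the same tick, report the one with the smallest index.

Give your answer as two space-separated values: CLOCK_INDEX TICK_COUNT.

Answer: 3 6

Derivation:
clock 0: start=3, rate=0.8, needs 12-3 = 9; ticks = ceil(9/0.8) = ceil(11.2500) = 12; reading at tick 12 = 3 + 0.8*12 = 12.6000
clock 1: start=2, rate=0.9, needs 12-2 = 10; ticks = ceil(10/0.9) = ceil(11.1111) = 12; reading at tick 12 = 2 + 0.9*12 = 12.8000
clock 2: start=3, rate=0.8, needs 12-3 = 9; ticks = ceil(9/0.8) = ceil(11.2500) = 12; reading at tick 12 = 3 + 0.8*12 = 12.6000
clock 3: start=1, rate=2.0, needs 12-1 = 11; ticks = ceil(11/2.0) = ceil(5.5000) = 6; reading at tick 6 = 1 + 2.0*6 = 13.0000
Minimum tick count = 6; winners = [3]; smallest index = 3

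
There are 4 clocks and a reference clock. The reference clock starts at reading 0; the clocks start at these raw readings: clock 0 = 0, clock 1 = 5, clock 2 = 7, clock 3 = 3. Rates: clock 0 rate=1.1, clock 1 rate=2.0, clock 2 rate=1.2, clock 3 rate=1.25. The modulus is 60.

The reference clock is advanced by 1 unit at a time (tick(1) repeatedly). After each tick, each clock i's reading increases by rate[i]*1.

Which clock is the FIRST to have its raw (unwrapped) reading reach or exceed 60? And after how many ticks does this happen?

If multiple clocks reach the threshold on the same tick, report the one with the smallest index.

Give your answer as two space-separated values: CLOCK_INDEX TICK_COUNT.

Answer: 1 28

Derivation:
clock 0: start=0, rate=1.1, needs 60-0 = 60; ticks = ceil(60/1.1) = ceil(54.5455) = 55; reading at tick 55 = 0 + 1.1*55 = 60.5000
clock 1: start=5, rate=2.0, needs 60-5 = 55; ticks = ceil(55/2.0) = ceil(27.5000) = 28; reading at tick 28 = 5 + 2.0*28 = 61.0000
clock 2: start=7, rate=1.2, needs 60-7 = 53; ticks = ceil(53/1.2) = ceil(44.1667) = 45; reading at tick 45 = 7 + 1.2*45 = 61.0000
clock 3: start=3, rate=1.25, needs 60-3 = 57; ticks = ceil(57/1.25) = ceil(45.6000) = 46; reading at tick 46 = 3 + 1.25*46 = 60.5000
Minimum tick count = 28; winners = [1]; smallest index = 1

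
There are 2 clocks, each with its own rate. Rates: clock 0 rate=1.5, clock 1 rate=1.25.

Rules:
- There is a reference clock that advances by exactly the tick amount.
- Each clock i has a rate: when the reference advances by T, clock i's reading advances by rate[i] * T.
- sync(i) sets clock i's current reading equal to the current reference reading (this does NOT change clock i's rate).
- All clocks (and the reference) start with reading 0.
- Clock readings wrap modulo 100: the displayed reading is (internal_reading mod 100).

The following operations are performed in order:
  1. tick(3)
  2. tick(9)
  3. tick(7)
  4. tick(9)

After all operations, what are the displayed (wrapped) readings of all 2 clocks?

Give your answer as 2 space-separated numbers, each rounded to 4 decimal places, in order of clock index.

Answer: 42.0000 35.0000

Derivation:
After op 1 tick(3): ref=3.0000 raw=[4.5000 3.7500]
After op 2 tick(9): ref=12.0000 raw=[18.0000 15.0000]
After op 3 tick(7): ref=19.0000 raw=[28.5000 23.7500]
After op 4 tick(9): ref=28.0000 raw=[42.0000 35.0000]
Wrap final raw readings (mod 100): 42.0000 mod 100 = 42.0000; 35.0000 mod 100 = 35.0000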